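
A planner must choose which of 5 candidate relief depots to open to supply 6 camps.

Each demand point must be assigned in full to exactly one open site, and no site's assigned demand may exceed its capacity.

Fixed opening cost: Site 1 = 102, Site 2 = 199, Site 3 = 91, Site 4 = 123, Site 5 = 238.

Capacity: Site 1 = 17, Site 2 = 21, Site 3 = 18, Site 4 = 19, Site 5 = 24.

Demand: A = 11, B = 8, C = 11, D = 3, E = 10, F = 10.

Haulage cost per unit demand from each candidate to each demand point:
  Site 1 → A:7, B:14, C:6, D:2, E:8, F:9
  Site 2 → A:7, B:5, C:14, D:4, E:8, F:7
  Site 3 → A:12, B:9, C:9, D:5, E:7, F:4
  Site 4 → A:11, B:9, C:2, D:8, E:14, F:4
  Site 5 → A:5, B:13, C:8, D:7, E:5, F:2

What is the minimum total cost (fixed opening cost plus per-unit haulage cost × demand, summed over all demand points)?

Open {Site 3, Site 4, Site 5}; cheapest assignment that respects the capacities:
  Site 3 (cap 18, load 13): D, F — cost 3×5 + 10×4 = 55
  Site 4 (cap 19, load 19): B, C — cost 8×9 + 11×2 = 94
  Site 5 (cap 24, load 21): A, E — cost 11×5 + 10×5 = 105
  Shipping 254, fixed 452 → total 706.
  Any other capacity-feasible assignment to {Site 3, Site 4, Site 5} ships for at least 254.
Compare {Site 1, Site 4, Site 5}: its best feasible assignment gives total 710.
Compare {Site 2, Site 3, Site 4}: its best feasible assignment gives total 719.
Every other set of open sites that can feasibly serve all demand totals ≥ 710 even under its best assignment. Minimum: 706.

706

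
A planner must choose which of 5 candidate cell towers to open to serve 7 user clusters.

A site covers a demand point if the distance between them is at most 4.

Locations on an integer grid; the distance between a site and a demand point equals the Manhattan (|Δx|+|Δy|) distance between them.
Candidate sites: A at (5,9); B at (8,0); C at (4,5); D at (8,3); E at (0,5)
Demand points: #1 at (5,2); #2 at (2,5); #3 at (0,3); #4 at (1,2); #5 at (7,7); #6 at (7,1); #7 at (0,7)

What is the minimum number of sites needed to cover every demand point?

3

Coverage sets (demand points within 4 of each site):
  A: {#5}
  B: {#6}
  C: {#1, #2}
  D: {#1, #6}
  E: {#2, #3, #4, #7}
No 2 sites suffice: every size-2 union leaves at least one demand point uncovered.
But {A, D, E} covers everything, so the minimum is 3.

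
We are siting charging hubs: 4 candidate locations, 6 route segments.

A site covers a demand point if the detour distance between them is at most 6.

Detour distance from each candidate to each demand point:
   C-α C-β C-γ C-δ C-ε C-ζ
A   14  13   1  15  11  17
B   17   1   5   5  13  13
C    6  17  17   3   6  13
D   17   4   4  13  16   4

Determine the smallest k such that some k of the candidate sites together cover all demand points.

2

Coverage sets (demand points within 6 of each site):
  A: {C-γ}
  B: {C-β, C-γ, C-δ}
  C: {C-α, C-δ, C-ε}
  D: {C-β, C-γ, C-ζ}
No single site covers all 6 demand points.
But {C, D} covers everything, so the minimum is 2.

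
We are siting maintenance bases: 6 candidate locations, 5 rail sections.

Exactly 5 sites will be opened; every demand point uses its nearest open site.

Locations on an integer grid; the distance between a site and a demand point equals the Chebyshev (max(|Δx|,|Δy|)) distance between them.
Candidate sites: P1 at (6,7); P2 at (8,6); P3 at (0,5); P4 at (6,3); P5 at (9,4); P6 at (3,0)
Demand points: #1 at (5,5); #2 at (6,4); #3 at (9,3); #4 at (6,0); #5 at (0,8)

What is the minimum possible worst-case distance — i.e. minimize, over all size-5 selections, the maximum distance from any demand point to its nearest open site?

Open {P1, P2, P3, P4, P5}.
  Farthest demand point is #4 at distance 3 (to P4); all others are ≤ 3.
With {P1, P2, P3, P4, P6} the worst case is 3.
With {P1, P2, P3, P5, P6} the worst case is 3.
No size-5 selection achieves below 3.

3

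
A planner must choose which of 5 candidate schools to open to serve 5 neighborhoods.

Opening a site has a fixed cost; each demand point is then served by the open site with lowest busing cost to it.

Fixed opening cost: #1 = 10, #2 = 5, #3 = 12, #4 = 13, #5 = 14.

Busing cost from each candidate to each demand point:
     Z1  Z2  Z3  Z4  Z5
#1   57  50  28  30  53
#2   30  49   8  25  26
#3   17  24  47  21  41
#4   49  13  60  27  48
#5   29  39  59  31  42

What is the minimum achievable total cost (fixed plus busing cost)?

113

Open {#2, #3}: assign each demand point to its cheapest open site.
  Z1→#3 17, Z2→#3 24, Z3→#2 8, Z4→#3 21, Z5→#2 26
  busing cost 96, fixed 17 → total 113.
Compare {#2, #3, #4}: busing cost 85 + fixed 30 = 115.
Compare {#2, #4}: busing cost 102 + fixed 18 = 120.
Compare {#1, #2, #3}: busing cost 96 + fixed 27 = 123.
All other subsets cost ≥ 115. Minimum total cost: 113.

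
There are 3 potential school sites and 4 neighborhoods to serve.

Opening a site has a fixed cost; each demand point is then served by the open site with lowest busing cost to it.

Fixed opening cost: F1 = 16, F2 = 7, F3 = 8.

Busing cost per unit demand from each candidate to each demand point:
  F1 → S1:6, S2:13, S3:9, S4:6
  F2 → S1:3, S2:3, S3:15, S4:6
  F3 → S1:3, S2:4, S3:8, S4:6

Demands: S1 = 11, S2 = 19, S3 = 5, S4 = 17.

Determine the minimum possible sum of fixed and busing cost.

247

Open {F2, F3}: assign each demand point to its cheapest open site.
  S1→F2 11×3=33, S2→F2 19×3=57, S3→F3 5×8=40, S4→F2 17×6=102
  busing cost 232, fixed 15 → total 247.
Compare {F3}: busing cost 251 + fixed 8 = 259.
Compare {F1, F2}: busing cost 237 + fixed 23 = 260.
Compare {F1, F2, F3}: busing cost 232 + fixed 31 = 263.
All other subsets cost ≥ 259. Minimum total cost: 247.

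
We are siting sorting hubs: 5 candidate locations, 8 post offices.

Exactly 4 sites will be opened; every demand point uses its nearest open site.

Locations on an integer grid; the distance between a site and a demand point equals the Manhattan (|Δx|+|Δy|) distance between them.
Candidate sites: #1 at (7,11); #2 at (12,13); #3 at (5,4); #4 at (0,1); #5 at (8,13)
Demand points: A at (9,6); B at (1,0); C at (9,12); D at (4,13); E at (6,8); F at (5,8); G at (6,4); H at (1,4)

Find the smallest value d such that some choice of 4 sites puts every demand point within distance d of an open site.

Open {#1, #2, #3, #4}.
  Farthest demand point is A at distance 6 (to #3); all others are ≤ 6.
With {#1, #3, #4, #5} the worst case is 6.
With {#2, #3, #4, #5} the worst case is 6.
No size-4 selection achieves below 6.

6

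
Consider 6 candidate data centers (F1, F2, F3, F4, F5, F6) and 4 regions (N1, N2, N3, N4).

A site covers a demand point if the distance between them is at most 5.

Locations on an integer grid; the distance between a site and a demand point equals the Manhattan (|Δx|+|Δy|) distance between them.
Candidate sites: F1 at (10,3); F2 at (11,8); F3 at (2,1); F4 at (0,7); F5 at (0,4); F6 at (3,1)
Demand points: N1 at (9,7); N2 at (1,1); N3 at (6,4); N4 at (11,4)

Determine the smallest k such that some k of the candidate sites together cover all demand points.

2

Coverage sets (demand points within 5 of each site):
  F1: {N1, N3, N4}
  F2: {N1, N4}
  F3: {N2}
  F4: {}
  F5: {N2}
  F6: {N2}
No single site covers all 4 demand points.
But {F1, F3} covers everything, so the minimum is 2.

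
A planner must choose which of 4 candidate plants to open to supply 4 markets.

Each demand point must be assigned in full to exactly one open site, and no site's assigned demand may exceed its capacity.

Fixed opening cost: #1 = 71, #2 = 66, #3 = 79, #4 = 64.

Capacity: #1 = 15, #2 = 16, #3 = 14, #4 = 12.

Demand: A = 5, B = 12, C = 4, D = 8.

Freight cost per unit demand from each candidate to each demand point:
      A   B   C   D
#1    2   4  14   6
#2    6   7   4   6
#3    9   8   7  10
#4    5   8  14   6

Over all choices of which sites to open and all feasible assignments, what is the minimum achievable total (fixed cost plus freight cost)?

Open {#1, #2}; cheapest assignment that respects the capacities:
  #1 (cap 15, load 13): A, D — cost 5×2 + 8×6 = 58
  #2 (cap 16, load 16): B, C — cost 12×7 + 4×4 = 100
  Shipping 158, fixed 137 → total 295.
  Any other capacity-feasible assignment to {#1, #2} ships for at least 158.
Compare {#1, #2, #4}: its best feasible assignment gives total 338.
Compare {#2, #3}: its best feasible assignment gives total 370.
Every other set of open sites that can feasibly serve all demand totals ≥ 338 even under its best assignment. Minimum: 295.

295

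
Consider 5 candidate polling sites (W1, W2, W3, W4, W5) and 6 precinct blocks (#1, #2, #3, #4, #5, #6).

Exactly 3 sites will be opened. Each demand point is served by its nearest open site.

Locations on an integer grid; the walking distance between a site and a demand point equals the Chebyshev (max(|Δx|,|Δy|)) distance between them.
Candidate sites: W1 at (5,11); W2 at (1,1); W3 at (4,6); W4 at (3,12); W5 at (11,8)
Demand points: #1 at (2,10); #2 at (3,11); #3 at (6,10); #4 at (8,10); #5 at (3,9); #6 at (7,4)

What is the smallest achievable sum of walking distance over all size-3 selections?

12

Open {W1, W3, W4}.
  #1→W4 2, #2→W4 1, #3→W1 1, #4→W1 3, #5→W1 2, #6→W3 3  ⇒ total 12.
Compare {W1, W4, W5}: total 13.
Compare {W1, W2, W3}: total 14.
No size-3 selection does better; minimum is 12.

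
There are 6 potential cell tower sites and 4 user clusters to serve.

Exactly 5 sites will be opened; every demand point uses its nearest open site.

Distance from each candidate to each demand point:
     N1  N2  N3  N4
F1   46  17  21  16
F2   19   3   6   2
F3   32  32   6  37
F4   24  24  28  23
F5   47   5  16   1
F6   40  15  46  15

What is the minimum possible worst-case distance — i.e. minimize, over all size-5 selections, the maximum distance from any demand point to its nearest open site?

19

Open {F1, F2, F3, F4, F5}.
  Farthest demand point is N1 at distance 19 (to F2); all others are ≤ 19.
With {F1, F2, F3, F4, F6} the worst case is 19.
With {F1, F2, F3, F5, F6} the worst case is 19.
No size-5 selection achieves below 19.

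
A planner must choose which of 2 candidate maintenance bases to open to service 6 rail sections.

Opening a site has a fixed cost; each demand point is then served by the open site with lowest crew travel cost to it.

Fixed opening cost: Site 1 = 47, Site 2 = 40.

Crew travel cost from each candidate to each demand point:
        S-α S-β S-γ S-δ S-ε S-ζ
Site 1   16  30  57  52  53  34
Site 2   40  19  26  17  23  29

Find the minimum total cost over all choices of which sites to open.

Open {Site 2}: assign each demand point to its cheapest open site.
  S-α→Site 2 40, S-β→Site 2 19, S-γ→Site 2 26, S-δ→Site 2 17, S-ε→Site 2 23, S-ζ→Site 2 29
  crew travel cost 154, fixed 40 → total 194.
Compare {Site 1, Site 2}: crew travel cost 130 + fixed 87 = 217.
Compare {Site 1}: crew travel cost 242 + fixed 47 = 289.

194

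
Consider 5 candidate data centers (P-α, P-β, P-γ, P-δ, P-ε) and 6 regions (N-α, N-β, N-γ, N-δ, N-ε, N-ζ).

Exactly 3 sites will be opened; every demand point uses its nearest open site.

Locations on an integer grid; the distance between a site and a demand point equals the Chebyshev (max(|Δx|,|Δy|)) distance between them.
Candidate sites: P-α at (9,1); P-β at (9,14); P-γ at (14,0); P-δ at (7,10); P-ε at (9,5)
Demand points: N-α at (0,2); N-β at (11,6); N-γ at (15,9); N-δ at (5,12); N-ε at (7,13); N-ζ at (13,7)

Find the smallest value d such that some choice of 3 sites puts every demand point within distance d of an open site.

8

Open {P-α, P-β, P-δ}.
  Farthest demand point is N-α at distance 8 (to P-δ); all others are ≤ 8.
With {P-α, P-γ, P-δ} the worst case is 8.
With {P-α, P-δ, P-ε} the worst case is 8.
No size-3 selection achieves below 8.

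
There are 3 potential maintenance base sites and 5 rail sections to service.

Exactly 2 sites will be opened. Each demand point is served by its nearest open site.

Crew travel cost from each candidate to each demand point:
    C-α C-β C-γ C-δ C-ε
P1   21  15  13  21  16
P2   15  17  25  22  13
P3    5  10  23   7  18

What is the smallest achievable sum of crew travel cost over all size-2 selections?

Open {P1, P3}.
  C-α→P3 5, C-β→P3 10, C-γ→P1 13, C-δ→P3 7, C-ε→P1 16  ⇒ total 51.
Compare {P2, P3}: total 58.
Compare {P1, P2}: total 77.

51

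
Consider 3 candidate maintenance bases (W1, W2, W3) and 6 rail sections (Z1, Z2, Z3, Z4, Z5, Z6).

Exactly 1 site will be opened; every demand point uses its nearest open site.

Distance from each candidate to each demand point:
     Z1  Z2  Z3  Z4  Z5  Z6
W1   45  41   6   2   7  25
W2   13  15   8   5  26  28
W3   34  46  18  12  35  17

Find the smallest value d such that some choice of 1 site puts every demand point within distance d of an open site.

Open {W2}.
  Farthest demand point is Z6 at distance 28 (to W2); all others are ≤ 28.
With {W1} the worst case is 45.
With {W3} the worst case is 46.
No size-1 selection achieves below 28.

28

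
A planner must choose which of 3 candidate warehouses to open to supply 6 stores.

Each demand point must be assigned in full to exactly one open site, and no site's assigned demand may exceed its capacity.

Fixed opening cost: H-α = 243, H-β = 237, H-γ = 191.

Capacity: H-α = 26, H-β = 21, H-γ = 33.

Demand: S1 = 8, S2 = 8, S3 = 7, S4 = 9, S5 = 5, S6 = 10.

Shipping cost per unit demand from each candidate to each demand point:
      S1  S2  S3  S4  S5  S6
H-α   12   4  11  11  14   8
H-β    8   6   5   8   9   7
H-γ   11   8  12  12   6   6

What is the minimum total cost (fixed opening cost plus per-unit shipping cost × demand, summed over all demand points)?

777

Open {H-β, H-γ}; cheapest assignment that respects the capacities:
  H-β (cap 21, load 16): S3, S4 — cost 7×5 + 9×8 = 107
  H-γ (cap 33, load 31): S1, S2, S5, S6 — cost 8×11 + 8×8 + 5×6 + 10×6 = 242
  Shipping 349, fixed 428 → total 777.
  Any other capacity-feasible assignment to {H-β, H-γ} ships for at least 349.
Compare {H-α, H-γ}: its best feasible assignment gives total 820.
Compare {H-α, H-β}: its best feasible assignment gives total 840.
Every other set of open sites that can feasibly serve all demand totals ≥ 820 even under its best assignment. Minimum: 777.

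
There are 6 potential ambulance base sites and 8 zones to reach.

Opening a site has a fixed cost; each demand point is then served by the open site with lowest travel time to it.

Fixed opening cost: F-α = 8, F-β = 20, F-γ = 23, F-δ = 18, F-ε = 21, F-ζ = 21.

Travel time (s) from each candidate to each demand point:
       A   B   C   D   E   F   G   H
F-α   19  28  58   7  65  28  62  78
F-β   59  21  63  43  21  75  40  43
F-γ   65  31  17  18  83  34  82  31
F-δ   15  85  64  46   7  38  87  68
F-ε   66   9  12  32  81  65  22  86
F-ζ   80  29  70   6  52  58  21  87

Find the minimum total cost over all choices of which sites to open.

201

Open {F-α, F-γ, F-δ, F-ε}: assign each demand point to its cheapest open site.
  A→F-δ 15, B→F-ε 9, C→F-ε 12, D→F-α 7, E→F-δ 7, F→F-α 28, G→F-ε 22, H→F-γ 31
  travel time 131, fixed 70 → total 201.
Compare {F-α, F-β, F-ε}: travel time 161 + fixed 49 = 210.
Compare {F-γ, F-δ, F-ε}: travel time 148 + fixed 62 = 210.
Compare {F-α, F-β, F-δ, F-ε}: travel time 143 + fixed 67 = 210.
All other subsets cost ≥ 210. Minimum total cost: 201.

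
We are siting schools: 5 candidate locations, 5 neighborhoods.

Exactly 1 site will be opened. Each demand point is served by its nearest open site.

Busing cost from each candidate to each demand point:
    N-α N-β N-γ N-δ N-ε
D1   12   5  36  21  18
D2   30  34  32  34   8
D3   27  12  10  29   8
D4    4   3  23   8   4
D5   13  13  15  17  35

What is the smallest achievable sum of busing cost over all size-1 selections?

Open {D4}.
  N-α→D4 4, N-β→D4 3, N-γ→D4 23, N-δ→D4 8, N-ε→D4 4  ⇒ total 42.
Compare {D3}: total 86.
Compare {D1}: total 92.
No size-1 selection does better; minimum is 42.

42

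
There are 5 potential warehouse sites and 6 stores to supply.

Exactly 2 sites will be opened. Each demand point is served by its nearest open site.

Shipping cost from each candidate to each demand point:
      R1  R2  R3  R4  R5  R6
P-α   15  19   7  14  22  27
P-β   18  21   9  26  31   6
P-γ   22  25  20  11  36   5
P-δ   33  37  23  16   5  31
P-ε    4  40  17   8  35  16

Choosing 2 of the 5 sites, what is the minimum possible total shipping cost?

Open {P-β, P-δ}.
  R1→P-β 18, R2→P-β 21, R3→P-β 9, R4→P-δ 16, R5→P-δ 5, R6→P-β 6  ⇒ total 75.
Compare {P-α, P-ε}: total 76.
Compare {P-α, P-γ}: total 79.
No size-2 selection does better; minimum is 75.

75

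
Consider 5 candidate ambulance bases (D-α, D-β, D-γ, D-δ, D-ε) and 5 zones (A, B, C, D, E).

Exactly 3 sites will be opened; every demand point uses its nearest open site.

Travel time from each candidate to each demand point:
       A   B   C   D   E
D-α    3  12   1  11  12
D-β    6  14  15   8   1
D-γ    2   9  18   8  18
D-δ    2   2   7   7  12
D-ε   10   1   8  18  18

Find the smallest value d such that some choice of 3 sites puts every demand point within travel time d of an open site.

Open {D-α, D-β, D-δ}.
  Farthest demand point is D at travel time 7 (to D-δ); all others are ≤ 7.
With {D-β, D-γ, D-δ} the worst case is 7.
With {D-β, D-δ, D-ε} the worst case is 7.
No size-3 selection achieves below 7.

7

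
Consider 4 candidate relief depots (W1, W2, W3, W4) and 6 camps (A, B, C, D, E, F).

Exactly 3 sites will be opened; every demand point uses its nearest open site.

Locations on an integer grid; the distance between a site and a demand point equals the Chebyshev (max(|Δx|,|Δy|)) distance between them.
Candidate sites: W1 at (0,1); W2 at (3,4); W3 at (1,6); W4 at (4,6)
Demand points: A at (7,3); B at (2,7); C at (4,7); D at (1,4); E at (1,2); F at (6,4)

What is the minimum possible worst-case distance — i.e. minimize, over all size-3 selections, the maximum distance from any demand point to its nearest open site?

Open {W1, W2, W4}.
  Farthest demand point is A at distance 3 (to W4); all others are ≤ 3.
With {W1, W3, W4} the worst case is 3.
With {W2, W3, W4} the worst case is 3.
No size-3 selection achieves below 3.

3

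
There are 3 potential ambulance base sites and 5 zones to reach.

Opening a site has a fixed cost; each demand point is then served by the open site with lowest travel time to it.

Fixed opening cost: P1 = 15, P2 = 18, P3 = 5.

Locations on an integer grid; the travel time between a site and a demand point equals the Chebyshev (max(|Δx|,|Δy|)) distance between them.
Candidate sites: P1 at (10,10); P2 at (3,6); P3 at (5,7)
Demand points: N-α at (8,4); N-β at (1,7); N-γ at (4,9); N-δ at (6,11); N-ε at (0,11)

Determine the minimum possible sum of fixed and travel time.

Open {P3}: assign each demand point to its cheapest open site.
  N-α→P3 3, N-β→P3 4, N-γ→P3 2, N-δ→P3 4, N-ε→P3 5
  travel time 18, fixed 5 → total 23.
Compare {P2}: travel time 20 + fixed 18 = 38.
Compare {P1, P3}: travel time 18 + fixed 20 = 38.
Compare {P2, P3}: travel time 16 + fixed 23 = 39.
All other subsets cost ≥ 38. Minimum total cost: 23.

23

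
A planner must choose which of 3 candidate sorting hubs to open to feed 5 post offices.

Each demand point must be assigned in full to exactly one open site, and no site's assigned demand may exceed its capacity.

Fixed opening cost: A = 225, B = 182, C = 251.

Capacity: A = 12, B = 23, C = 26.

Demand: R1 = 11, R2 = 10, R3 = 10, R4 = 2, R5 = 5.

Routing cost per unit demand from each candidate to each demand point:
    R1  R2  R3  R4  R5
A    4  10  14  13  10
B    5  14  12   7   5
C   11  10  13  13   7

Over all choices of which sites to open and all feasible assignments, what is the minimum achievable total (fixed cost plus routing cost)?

757

Open {B, C}; cheapest assignment that respects the capacities:
  B (cap 23, load 23): R1, R3, R4 — cost 11×5 + 10×12 + 2×7 = 189
  C (cap 26, load 15): R2, R5 — cost 10×10 + 5×7 = 135
  Shipping 324, fixed 433 → total 757.
  Any other capacity-feasible assignment to {B, C} ships for at least 324.
Compare {A, C}: its best feasible assignment gives total 888.
Compare {A, B, C}: its best feasible assignment gives total 961.
Every other set of open sites that can feasibly serve all demand totals ≥ 888 even under its best assignment. Minimum: 757.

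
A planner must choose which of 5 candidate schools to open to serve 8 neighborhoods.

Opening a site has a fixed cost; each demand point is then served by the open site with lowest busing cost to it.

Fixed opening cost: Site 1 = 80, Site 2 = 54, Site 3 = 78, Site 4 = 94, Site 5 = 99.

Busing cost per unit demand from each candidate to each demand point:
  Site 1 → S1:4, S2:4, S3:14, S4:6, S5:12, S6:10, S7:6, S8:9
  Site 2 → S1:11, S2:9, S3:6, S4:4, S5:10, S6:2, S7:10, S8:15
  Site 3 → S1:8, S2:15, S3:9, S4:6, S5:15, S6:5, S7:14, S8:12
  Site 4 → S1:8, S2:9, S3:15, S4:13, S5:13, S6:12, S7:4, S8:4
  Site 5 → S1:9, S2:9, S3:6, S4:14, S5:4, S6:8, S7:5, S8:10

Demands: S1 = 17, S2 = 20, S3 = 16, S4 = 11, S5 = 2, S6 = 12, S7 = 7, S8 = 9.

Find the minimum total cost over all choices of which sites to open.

589

Open {Site 1, Site 2}: assign each demand point to its cheapest open site.
  S1→Site 1 17×4=68, S2→Site 1 20×4=80, S3→Site 2 16×6=96, S4→Site 2 11×4=44, S5→Site 2 2×10=20, S6→Site 2 12×2=24, S7→Site 1 7×6=42, S8→Site 1 9×9=81
  busing cost 455, fixed 134 → total 589.
Compare {Site 1, Site 2, Site 4}: busing cost 396 + fixed 228 = 624.
Compare {Site 1, Site 2, Site 3}: busing cost 455 + fixed 212 = 667.
Compare {Site 1, Site 2, Site 5}: busing cost 436 + fixed 233 = 669.
All other subsets cost ≥ 624. Minimum total cost: 589.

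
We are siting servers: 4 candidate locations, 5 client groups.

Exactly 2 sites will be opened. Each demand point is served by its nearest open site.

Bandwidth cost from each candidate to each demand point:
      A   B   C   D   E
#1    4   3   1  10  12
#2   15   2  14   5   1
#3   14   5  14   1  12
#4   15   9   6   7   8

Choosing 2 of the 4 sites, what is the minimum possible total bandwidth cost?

13

Open {#1, #2}.
  A→#1 4, B→#2 2, C→#1 1, D→#2 5, E→#2 1  ⇒ total 13.
Compare {#1, #3}: total 21.
Compare {#1, #4}: total 23.
No size-2 selection does better; minimum is 13.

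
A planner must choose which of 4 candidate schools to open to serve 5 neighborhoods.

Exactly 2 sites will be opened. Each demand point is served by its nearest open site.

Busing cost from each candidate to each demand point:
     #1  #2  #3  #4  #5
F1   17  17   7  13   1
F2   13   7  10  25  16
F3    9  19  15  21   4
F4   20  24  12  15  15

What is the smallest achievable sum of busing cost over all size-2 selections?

Open {F1, F2}.
  #1→F2 13, #2→F2 7, #3→F1 7, #4→F1 13, #5→F1 1  ⇒ total 41.
Compare {F1, F3}: total 47.
Compare {F2, F3}: total 51.
No size-2 selection does better; minimum is 41.

41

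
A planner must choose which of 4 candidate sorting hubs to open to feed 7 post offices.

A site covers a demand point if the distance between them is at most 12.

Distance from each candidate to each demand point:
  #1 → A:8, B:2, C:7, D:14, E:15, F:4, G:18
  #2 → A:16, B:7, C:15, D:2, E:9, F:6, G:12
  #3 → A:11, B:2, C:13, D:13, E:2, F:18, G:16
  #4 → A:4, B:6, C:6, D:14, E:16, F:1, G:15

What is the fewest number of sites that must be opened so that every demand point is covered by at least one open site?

2

Coverage sets (demand points within 12 of each site):
  #1: {A, B, C, F}
  #2: {B, D, E, F, G}
  #3: {A, B, E}
  #4: {A, B, C, F}
No single site covers all 7 demand points.
But {#1, #2} covers everything, so the minimum is 2.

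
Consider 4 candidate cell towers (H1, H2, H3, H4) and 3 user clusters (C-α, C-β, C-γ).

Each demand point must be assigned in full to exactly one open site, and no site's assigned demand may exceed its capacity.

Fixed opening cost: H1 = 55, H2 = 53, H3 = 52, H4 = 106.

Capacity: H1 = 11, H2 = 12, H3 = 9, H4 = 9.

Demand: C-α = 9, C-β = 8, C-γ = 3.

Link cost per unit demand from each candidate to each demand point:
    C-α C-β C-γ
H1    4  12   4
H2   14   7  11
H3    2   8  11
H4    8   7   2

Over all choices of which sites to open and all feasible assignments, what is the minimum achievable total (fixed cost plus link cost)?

212

Open {H2, H3}; cheapest assignment that respects the capacities:
  H2 (cap 12, load 11): C-β, C-γ — cost 8×7 + 3×11 = 89
  H3 (cap 9, load 9): C-α — cost 9×2 = 18
  Shipping 107, fixed 105 → total 212.
  Any other capacity-feasible assignment to {H2, H3} ships for at least 107.
Compare {H1, H2}: its best feasible assignment gives total 233.
Compare {H1, H3}: its best feasible assignment gives total 233.
Every other set of open sites that can feasibly serve all demand totals ≥ 233 even under its best assignment. Minimum: 212.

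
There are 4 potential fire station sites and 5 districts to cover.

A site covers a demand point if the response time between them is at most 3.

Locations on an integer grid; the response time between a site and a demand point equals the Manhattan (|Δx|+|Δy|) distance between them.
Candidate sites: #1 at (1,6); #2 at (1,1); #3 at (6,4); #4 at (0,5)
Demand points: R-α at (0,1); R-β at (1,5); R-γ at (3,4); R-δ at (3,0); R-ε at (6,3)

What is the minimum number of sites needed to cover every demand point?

Coverage sets (demand points within 3 of each site):
  #1: {R-β}
  #2: {R-α, R-δ}
  #3: {R-γ, R-ε}
  #4: {R-β}
No 2 sites suffice: every size-2 union leaves at least one demand point uncovered.
But {#1, #2, #3} covers everything, so the minimum is 3.

3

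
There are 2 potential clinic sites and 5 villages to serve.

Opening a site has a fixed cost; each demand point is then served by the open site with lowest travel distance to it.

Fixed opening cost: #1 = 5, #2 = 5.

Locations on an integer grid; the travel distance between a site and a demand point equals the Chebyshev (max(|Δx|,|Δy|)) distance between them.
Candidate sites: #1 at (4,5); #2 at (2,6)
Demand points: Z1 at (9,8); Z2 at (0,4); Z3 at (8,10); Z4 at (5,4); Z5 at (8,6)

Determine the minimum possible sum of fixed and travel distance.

Open {#1}: assign each demand point to its cheapest open site.
  Z1→#1 5, Z2→#1 4, Z3→#1 5, Z4→#1 1, Z5→#1 4
  travel distance 19, fixed 5 → total 24.
Compare {#1, #2}: travel distance 17 + fixed 10 = 27.
Compare {#2}: travel distance 24 + fixed 5 = 29.

24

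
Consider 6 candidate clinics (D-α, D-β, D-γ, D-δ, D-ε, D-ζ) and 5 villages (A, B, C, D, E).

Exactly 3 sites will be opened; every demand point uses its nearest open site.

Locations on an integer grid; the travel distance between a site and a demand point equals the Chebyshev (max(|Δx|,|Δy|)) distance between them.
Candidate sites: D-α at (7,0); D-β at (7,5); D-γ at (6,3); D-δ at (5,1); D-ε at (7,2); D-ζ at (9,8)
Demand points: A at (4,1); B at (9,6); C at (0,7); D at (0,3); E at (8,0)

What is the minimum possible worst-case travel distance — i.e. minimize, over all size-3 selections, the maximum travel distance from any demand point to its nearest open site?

Open {D-α, D-β, D-γ}.
  Farthest demand point is C at travel distance 6 (to D-γ); all others are ≤ 6.
With {D-α, D-β, D-δ} the worst case is 6.
With {D-α, D-γ, D-δ} the worst case is 6.
No size-3 selection achieves below 6.

6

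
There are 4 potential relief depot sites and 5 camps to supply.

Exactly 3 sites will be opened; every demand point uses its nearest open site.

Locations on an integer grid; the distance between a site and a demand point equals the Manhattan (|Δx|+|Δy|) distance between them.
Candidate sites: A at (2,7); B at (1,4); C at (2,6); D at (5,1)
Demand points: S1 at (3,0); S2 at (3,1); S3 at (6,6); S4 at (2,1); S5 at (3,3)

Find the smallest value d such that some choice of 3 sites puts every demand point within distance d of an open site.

Open {A, C, D}.
  Farthest demand point is S3 at distance 4 (to C); all others are ≤ 4.
With {B, C, D} the worst case is 4.
With {A, B, D} the worst case is 5.
No size-3 selection achieves below 4.

4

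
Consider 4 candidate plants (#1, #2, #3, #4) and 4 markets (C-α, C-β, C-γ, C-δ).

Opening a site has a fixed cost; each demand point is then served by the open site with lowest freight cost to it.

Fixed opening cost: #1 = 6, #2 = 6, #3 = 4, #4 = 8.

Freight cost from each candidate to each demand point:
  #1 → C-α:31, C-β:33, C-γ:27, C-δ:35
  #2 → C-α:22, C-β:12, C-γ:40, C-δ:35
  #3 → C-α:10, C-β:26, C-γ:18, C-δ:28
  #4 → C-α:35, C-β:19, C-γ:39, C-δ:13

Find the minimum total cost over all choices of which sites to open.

71

Open {#2, #3, #4}: assign each demand point to its cheapest open site.
  C-α→#3 10, C-β→#2 12, C-γ→#3 18, C-δ→#4 13
  freight cost 53, fixed 18 → total 71.
Compare {#3, #4}: freight cost 60 + fixed 12 = 72.
Compare {#1, #2, #3, #4}: freight cost 53 + fixed 24 = 77.
Compare {#2, #3}: freight cost 68 + fixed 10 = 78.
All other subsets cost ≥ 72. Minimum total cost: 71.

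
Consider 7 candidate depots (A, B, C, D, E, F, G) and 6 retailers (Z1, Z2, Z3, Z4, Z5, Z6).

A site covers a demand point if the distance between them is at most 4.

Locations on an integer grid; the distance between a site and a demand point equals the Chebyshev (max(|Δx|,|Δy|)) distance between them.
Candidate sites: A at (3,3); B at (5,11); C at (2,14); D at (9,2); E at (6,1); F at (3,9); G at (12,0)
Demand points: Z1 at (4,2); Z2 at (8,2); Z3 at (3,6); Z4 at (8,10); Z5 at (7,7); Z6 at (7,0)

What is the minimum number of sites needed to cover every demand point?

Coverage sets (demand points within 4 of each site):
  A: {Z1, Z3, Z5, Z6}
  B: {Z4, Z5}
  C: {}
  D: {Z2, Z6}
  E: {Z1, Z2, Z6}
  F: {Z3, Z5}
  G: {Z2}
No 2 sites suffice: every size-2 union leaves at least one demand point uncovered.
But {A, B, D} covers everything, so the minimum is 3.

3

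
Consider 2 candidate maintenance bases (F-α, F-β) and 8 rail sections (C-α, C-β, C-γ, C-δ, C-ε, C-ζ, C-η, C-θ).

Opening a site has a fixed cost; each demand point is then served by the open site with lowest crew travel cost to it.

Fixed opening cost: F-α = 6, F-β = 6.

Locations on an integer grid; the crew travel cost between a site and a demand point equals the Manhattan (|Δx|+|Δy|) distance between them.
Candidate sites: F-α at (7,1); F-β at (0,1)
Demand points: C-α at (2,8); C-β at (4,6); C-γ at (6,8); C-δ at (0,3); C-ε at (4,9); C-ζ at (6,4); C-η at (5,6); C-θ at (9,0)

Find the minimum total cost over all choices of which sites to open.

Open {F-α, F-β}: assign each demand point to its cheapest open site.
  C-α→F-β 9, C-β→F-α 8, C-γ→F-α 8, C-δ→F-β 2, C-ε→F-α 11, C-ζ→F-α 4, C-η→F-α 7, C-θ→F-α 3
  crew travel cost 52, fixed 12 → total 64.
Compare {F-α}: crew travel cost 62 + fixed 6 = 68.
Compare {F-β}: crew travel cost 74 + fixed 6 = 80.

64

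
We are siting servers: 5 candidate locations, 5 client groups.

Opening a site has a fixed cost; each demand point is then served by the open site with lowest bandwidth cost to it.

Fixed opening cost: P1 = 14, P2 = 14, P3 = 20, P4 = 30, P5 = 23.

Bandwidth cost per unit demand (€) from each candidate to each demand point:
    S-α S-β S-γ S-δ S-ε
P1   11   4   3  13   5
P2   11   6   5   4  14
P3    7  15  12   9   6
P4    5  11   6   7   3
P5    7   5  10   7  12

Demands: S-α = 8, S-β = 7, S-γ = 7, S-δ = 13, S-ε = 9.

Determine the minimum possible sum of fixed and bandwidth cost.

226

Open {P1, P2, P4}: assign each demand point to its cheapest open site.
  S-α→P4 8×5=40, S-β→P1 7×4=28, S-γ→P1 7×3=21, S-δ→P2 13×4=52, S-ε→P4 9×3=27
  bandwidth cost 168, fixed 58 → total 226.
Compare {P2, P4}: bandwidth cost 196 + fixed 44 = 240.
Compare {P1, P2, P3, P4}: bandwidth cost 168 + fixed 78 = 246.
Compare {P1, P2, P4, P5}: bandwidth cost 168 + fixed 81 = 249.
All other subsets cost ≥ 240. Minimum total cost: 226.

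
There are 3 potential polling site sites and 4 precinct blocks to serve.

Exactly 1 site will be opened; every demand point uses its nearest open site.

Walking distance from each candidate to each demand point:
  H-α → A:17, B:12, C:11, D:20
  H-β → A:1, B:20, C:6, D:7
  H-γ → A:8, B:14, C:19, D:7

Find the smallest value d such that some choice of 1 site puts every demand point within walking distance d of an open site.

Open {H-γ}.
  Farthest demand point is C at walking distance 19 (to H-γ); all others are ≤ 19.
With {H-α} the worst case is 20.
With {H-β} the worst case is 20.
No size-1 selection achieves below 19.

19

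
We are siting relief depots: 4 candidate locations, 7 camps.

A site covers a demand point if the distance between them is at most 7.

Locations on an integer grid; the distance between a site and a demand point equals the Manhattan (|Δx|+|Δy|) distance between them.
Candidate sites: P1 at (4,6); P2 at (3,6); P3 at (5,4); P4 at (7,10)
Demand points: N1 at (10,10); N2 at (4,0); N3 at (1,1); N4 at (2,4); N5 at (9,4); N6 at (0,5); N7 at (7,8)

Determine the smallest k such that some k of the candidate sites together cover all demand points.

2

Coverage sets (demand points within 7 of each site):
  P1: {N2, N4, N5, N6, N7}
  P2: {N2, N3, N4, N6, N7}
  P3: {N2, N3, N4, N5, N6, N7}
  P4: {N1, N7}
No single site covers all 7 demand points.
But {P3, P4} covers everything, so the minimum is 2.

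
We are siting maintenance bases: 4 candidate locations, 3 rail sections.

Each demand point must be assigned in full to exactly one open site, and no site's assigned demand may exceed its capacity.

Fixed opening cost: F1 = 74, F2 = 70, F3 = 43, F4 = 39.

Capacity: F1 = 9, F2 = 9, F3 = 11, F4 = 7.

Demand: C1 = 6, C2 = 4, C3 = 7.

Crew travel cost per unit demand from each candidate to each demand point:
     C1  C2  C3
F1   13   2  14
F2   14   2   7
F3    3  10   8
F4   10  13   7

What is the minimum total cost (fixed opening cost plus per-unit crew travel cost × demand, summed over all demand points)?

189

Open {F3, F4}; cheapest assignment that respects the capacities:
  F3 (cap 11, load 10): C1, C2 — cost 6×3 + 4×10 = 58
  F4 (cap 7, load 7): C3 — cost 7×7 = 49
  Shipping 107, fixed 82 → total 189.
  Any other capacity-feasible assignment to {F3, F4} ships for at least 107.
Compare {F2, F3}: its best feasible assignment gives total 220.
Compare {F2, F3, F4}: its best feasible assignment gives total 227.
Every other set of open sites that can feasibly serve all demand totals ≥ 220 even under its best assignment. Minimum: 189.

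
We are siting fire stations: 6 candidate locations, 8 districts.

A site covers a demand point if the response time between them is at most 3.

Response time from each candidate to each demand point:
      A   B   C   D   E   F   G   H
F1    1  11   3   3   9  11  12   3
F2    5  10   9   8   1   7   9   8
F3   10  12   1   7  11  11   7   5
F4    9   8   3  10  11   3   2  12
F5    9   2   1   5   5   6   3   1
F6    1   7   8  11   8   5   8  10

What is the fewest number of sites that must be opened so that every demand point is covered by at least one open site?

4

Coverage sets (demand points within 3 of each site):
  F1: {A, C, D, H}
  F2: {E}
  F3: {C}
  F4: {C, F, G}
  F5: {B, C, G, H}
  F6: {A}
No 3 sites suffice: every size-3 union leaves at least one demand point uncovered.
But {F1, F2, F4, F5} covers everything, so the minimum is 4.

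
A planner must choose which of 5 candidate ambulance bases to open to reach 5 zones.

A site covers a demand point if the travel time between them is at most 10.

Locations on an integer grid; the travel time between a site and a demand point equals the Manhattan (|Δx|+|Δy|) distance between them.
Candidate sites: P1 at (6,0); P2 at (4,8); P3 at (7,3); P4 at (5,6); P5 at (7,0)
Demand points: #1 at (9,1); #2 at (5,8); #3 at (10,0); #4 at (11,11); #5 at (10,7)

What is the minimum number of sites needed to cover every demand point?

Coverage sets (demand points within 10 of each site):
  P1: {#1, #2, #3}
  P2: {#2, #4, #5}
  P3: {#1, #2, #3, #5}
  P4: {#1, #2, #5}
  P5: {#1, #2, #3, #5}
No single site covers all 5 demand points.
But {P1, P2} covers everything, so the minimum is 2.

2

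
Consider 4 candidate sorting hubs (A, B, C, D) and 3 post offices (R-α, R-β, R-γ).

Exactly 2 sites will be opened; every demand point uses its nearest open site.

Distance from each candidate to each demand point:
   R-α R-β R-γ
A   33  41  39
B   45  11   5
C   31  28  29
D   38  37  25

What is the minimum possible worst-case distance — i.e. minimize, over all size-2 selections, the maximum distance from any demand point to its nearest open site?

Open {A, C}.
  Farthest demand point is R-α at distance 31 (to C); all others are ≤ 31.
With {B, C} the worst case is 31.
With {C, D} the worst case is 31.
No size-2 selection achieves below 31.

31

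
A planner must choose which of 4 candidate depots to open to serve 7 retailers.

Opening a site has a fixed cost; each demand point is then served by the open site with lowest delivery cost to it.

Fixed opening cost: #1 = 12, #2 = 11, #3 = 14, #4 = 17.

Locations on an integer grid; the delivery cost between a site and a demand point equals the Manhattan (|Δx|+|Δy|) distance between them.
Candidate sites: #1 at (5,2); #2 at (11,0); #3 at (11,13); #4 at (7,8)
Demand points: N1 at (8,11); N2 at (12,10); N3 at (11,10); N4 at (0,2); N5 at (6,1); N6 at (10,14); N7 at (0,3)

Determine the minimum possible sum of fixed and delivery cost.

53

Open {#1, #3}: assign each demand point to its cheapest open site.
  N1→#3 5, N2→#3 4, N3→#3 3, N4→#1 5, N5→#1 2, N6→#3 2, N7→#1 6
  delivery cost 27, fixed 26 → total 53.
Compare {#1, #2, #3}: delivery cost 27 + fixed 37 = 64.
Compare {#1, #4}: delivery cost 39 + fixed 29 = 68.
Compare {#1, #3, #4}: delivery cost 26 + fixed 43 = 69.
All other subsets cost ≥ 64. Minimum total cost: 53.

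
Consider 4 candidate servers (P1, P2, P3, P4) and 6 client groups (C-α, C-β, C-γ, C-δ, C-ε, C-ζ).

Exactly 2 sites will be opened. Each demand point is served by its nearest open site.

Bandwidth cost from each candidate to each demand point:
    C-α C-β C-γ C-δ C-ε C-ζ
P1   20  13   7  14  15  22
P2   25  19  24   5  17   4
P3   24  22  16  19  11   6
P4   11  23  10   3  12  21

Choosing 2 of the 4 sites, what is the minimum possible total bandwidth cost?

Open {P2, P4}.
  C-α→P4 11, C-β→P2 19, C-γ→P4 10, C-δ→P4 3, C-ε→P4 12, C-ζ→P2 4  ⇒ total 59.
Compare {P3, P4}: total 63.
Compare {P1, P2}: total 64.
No size-2 selection does better; minimum is 59.

59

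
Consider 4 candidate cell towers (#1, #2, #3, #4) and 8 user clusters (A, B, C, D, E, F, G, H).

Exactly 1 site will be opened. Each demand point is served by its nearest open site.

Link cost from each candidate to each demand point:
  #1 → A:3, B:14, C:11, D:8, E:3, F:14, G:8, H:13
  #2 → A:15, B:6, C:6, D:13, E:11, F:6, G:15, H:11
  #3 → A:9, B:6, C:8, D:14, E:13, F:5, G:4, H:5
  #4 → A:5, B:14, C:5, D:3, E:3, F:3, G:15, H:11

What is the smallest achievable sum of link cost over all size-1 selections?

59

Open {#4}.
  A→#4 5, B→#4 14, C→#4 5, D→#4 3, E→#4 3, F→#4 3, G→#4 15, H→#4 11  ⇒ total 59.
Compare {#3}: total 64.
Compare {#1}: total 74.
No size-1 selection does better; minimum is 59.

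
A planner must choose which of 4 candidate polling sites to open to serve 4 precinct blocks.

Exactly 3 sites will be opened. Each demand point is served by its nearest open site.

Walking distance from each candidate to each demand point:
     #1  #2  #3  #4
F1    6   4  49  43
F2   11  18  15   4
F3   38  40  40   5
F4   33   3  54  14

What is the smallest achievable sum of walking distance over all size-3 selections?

Open {F1, F2, F4}.
  #1→F1 6, #2→F4 3, #3→F2 15, #4→F2 4  ⇒ total 28.
Compare {F1, F2, F3}: total 29.
Compare {F2, F3, F4}: total 33.
No size-3 selection does better; minimum is 28.

28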